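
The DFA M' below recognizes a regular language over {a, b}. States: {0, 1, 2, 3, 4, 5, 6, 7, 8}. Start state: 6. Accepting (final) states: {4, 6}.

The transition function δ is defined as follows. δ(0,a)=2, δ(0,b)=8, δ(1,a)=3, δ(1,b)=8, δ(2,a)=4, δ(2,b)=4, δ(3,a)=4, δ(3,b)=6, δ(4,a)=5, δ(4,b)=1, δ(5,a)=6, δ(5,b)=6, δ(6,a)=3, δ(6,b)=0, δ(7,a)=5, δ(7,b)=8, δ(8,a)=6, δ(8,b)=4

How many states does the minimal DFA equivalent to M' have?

3

States {7} cannot be reached from the start state, so discard them.
Start with accepting vs non-accepting: {4,6} | {0,1,2,3,5,8}.
Refine {0,1,2,3,5,8} on symbol a: members go to different blocks, giving {2,3,5,8} and {0,1}.
The partition is now stable with 3 blocks: {4,6} | {2,3,5,8} | {0,1}.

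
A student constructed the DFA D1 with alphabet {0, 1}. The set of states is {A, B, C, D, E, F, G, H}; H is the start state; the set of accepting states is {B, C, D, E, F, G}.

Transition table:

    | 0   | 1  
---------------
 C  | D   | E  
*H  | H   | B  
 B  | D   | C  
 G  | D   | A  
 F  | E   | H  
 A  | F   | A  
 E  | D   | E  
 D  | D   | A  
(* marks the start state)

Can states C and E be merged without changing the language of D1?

States {G} cannot be reached from the start state, so discard them.
Initial partition by acceptance: {B,C,D,E,F} | {A,H}.
On input 1, block {B,C,D,E,F} splits into {B,C,E} and {D,F}.
On input 0, block {A,H} splits into {A} and {H}.
Split {D,F} by δ(·,0) → {D} and {F}.
The partition is now stable with 5 blocks: {B,C,E} | {A} | {D} | {H} | {F}.
C and E lie in the same block of the stable partition, so they are equivalent — no string distinguishes them.

Yes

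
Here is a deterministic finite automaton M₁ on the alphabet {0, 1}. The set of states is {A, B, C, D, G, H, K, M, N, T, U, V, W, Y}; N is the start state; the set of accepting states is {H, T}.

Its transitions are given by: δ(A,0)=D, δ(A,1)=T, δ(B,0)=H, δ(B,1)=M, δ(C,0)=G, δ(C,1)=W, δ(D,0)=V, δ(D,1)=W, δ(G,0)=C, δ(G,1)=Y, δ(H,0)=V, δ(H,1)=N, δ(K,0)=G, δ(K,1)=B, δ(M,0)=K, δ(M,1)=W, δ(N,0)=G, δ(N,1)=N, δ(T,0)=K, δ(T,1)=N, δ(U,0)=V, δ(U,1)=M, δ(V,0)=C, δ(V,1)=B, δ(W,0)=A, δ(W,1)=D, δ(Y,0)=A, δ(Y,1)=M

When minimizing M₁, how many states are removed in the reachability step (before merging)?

BFS from N reaches {A, B, C, D, G, H, K, M, N, T, V, W, Y}; the 1 state(s) U are never visited.

1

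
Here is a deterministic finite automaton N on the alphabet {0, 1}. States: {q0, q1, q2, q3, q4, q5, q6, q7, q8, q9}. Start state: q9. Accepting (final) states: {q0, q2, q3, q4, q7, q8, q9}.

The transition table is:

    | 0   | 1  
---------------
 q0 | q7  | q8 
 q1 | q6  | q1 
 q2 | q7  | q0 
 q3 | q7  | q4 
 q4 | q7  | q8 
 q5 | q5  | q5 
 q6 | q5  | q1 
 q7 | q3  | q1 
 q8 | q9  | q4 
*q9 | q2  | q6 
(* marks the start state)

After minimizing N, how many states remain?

3

All states are reachable from the start state.
P0 = {q0,q2,q3,q4,q7,q8,q9} | {q1,q5,q6}.
Split {q0,q2,q3,q4,q7,q8,q9} by δ(·,1) → {q0,q2,q3,q4,q8} and {q7,q9}.
No further refinement is possible. Final partition (3 blocks): {q0,q2,q3,q4,q8} | {q1,q5,q6} | {q7,q9}.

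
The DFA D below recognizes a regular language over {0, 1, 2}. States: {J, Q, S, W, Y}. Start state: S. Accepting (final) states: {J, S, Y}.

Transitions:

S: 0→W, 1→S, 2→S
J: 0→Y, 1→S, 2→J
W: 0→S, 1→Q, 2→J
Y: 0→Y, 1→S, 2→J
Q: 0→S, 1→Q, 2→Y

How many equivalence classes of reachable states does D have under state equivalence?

3

Start with accepting vs non-accepting: {J,S,Y} | {Q,W}.
On input 0, block {J,S,Y} splits into {J,Y} and {S}.
No further refinement is possible. Final partition (3 blocks): {J,Y} | {Q,W} | {S}.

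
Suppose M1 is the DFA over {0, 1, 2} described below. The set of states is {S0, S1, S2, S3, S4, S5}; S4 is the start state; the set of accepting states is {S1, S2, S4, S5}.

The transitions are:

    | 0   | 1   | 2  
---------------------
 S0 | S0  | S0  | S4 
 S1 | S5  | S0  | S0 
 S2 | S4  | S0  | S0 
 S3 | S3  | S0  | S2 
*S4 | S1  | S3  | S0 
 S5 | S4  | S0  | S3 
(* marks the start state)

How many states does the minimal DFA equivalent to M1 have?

All states are reachable from the start state.
Initial partition by acceptance: {S1,S2,S4,S5} | {S0,S3}.
No further refinement is possible. Final partition (2 blocks): {S1,S2,S4,S5} | {S0,S3}.

2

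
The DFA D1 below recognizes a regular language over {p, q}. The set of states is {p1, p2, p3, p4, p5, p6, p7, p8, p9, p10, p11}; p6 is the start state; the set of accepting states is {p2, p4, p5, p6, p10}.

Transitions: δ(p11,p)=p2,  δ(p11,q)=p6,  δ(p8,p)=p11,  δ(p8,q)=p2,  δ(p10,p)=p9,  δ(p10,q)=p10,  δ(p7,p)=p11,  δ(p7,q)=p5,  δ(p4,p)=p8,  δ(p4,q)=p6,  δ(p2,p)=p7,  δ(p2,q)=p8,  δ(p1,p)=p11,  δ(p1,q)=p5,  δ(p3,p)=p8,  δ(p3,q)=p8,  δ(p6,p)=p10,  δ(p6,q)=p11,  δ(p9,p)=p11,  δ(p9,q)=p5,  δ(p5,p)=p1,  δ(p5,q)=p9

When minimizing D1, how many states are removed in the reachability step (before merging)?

BFS from p6 reaches {p1, p2, p5, p6, p7, p8, p9, p10, p11}; the 2 state(s) p3, p4 are never visited.

2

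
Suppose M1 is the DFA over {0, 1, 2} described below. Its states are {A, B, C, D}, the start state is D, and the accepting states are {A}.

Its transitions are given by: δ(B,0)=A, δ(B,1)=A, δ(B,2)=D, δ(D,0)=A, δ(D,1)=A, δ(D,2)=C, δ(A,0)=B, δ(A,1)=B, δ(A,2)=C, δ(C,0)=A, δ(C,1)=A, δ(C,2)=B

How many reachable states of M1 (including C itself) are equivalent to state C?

3

All states are reachable from the start state.
Start with accepting vs non-accepting: {A} | {B,C,D}.
The partition is now stable with 2 blocks: {A} | {B,C,D}.
The equivalence class containing C is {B,C,D}, of size 3.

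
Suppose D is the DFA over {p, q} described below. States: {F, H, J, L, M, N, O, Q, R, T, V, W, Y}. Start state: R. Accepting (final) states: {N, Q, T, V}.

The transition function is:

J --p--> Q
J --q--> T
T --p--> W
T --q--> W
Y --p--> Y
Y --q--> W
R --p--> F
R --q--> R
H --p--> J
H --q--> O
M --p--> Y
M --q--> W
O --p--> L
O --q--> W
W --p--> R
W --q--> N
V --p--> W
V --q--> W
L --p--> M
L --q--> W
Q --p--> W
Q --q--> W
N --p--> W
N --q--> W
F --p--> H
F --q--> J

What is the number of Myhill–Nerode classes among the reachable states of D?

7

Reachable states from the start: {F,H,J,L,M,N,O,Q,R,T,W,Y}. Unreachable: {V} — drop them.
P0 = {N,Q,T} | {F,H,J,L,M,O,R,W,Y}.
Refine {F,H,J,L,M,O,R,W,Y} on symbol p: members go to different blocks, giving {F,H,L,M,O,R,W,Y} and {J}.
Refine {F,H,L,M,O,R,W,Y} on symbol p: members go to different blocks, giving {F,L,M,O,R,W,Y} and {H}.
Split {F,L,M,O,R,W,Y} by δ(·,p) → {L,M,O,R,W,Y} and {F}.
On input p, block {L,M,O,R,W,Y} splits into {L,M,O,W,Y} and {R}.
Refine {L,M,O,W,Y} on symbol p: members go to different blocks, giving {L,M,O,Y} and {W}.
The partition is now stable with 7 blocks: {N,Q,T} | {L,M,O,Y} | {J} | {H} | {F} | {R} | {W}.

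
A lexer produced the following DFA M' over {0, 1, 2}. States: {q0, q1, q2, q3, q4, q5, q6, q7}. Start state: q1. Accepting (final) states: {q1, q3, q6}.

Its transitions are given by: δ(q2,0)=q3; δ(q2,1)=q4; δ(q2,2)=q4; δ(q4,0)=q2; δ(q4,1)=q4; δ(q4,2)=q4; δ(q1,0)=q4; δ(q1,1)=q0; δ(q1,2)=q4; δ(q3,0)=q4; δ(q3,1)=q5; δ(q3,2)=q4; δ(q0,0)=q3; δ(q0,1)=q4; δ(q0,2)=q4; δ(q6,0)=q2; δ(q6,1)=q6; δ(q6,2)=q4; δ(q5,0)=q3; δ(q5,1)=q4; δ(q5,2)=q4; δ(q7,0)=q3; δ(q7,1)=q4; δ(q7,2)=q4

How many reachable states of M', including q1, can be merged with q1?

2

First remove the unreachable states {q6,q7}; 6 states remain.
P0 = {q1,q3} | {q0,q2,q4,q5}.
On input 0, block {q0,q2,q4,q5} splits into {q0,q2,q5} and {q4}.
The partition is now stable with 3 blocks: {q1,q3} | {q0,q2,q5} | {q4}.
The equivalence class containing q1 is {q1,q3}, of size 2.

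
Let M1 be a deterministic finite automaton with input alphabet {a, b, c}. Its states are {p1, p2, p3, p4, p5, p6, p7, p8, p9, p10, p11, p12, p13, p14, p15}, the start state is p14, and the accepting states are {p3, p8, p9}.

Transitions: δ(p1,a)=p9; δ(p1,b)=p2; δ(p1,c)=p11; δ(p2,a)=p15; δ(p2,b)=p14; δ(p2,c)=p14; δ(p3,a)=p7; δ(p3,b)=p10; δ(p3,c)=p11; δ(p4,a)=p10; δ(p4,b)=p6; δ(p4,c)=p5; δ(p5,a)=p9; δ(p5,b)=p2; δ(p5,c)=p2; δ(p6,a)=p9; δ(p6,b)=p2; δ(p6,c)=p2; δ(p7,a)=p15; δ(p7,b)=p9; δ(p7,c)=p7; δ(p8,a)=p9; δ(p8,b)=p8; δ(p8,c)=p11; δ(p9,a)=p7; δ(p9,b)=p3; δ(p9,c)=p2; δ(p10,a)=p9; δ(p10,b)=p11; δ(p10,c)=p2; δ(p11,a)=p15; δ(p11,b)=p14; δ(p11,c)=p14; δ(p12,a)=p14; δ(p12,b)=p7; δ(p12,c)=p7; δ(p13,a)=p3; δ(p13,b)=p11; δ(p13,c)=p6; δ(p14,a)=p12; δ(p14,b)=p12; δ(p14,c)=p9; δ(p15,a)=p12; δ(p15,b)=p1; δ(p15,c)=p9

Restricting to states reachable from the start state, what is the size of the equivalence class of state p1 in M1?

2

First remove the unreachable states {p4,p5,p6,p8,p13}; 10 states remain.
Initial partition by acceptance: {p3,p9} | {p1,p2,p7,p10,p11,p12,p14,p15}.
On input b, block {p3,p9} splits into {p3} and {p9}.
On input a, block {p1,p2,p7,p10,p11,p12,p14,p15} splits into {p2,p7,p11,p12,p14,p15} and {p1,p10}.
On input b, block {p2,p7,p11,p12,p14,p15} splits into {p2,p11,p12,p14} and {p7} and {p15}.
Split {p2,p11,p12,p14} by δ(·,a) → {p2,p11} and {p12,p14}.
On input b, block {p12,p14} splits into {p12} and {p14}.
Stable partition: {p3} | {p2,p11} | {p9} | {p1,p10} | {p7} | {p15} | {p12} | {p14} — 8 equivalence classes.
State p1 belongs to the block {p1,p10}, which has 2 states.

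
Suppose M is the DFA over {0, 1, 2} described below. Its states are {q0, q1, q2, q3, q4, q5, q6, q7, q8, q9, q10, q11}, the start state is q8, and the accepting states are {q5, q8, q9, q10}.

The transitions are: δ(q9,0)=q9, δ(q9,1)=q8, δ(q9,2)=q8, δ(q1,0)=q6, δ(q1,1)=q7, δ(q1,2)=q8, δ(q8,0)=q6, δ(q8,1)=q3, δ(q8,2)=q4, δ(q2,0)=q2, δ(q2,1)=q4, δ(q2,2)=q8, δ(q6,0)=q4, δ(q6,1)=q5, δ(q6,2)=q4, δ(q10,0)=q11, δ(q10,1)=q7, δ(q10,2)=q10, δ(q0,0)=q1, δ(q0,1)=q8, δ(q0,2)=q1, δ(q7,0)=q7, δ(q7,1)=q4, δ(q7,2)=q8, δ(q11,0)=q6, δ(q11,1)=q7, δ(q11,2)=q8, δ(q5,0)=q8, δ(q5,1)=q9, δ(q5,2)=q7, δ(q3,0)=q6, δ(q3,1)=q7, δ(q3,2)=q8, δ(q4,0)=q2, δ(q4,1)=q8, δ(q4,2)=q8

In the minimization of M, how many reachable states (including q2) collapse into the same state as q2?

First remove the unreachable states {q0,q1,q10,q11}; 8 states remain.
Start with accepting vs non-accepting: {q5,q8,q9} | {q2,q3,q4,q6,q7}.
On input 0, block {q5,q8,q9} splits into {q5,q9} and {q8}.
Split {q5,q9} by δ(·,0) → {q5} and {q9}.
Refine {q2,q3,q4,q6,q7} on symbol 1: members go to different blocks, giving {q2,q3,q7} and {q4} and {q6}.
Refine {q2,q3,q7} on symbol 0: members go to different blocks, giving {q2,q7} and {q3}.
Stable partition: {q5} | {q2,q7} | {q8} | {q9} | {q4} | {q6} | {q3} — 7 equivalence classes.
State q2 belongs to the block {q2,q7}, which has 2 states.

2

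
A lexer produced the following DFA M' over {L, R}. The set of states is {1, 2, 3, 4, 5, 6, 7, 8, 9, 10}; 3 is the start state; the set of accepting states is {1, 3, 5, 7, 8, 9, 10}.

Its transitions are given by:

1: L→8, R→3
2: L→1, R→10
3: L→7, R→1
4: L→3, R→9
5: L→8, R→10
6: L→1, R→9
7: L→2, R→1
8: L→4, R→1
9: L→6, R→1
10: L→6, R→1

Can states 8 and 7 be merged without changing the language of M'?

States {5} cannot be reached from the start state, so discard them.
P0 = {1,3,7,8,9,10} | {2,4,6}.
Split {1,3,7,8,9,10} by δ(·,L) → {7,8,9,10} and {1,3}.
The partition is now stable with 3 blocks: {7,8,9,10} | {2,4,6} | {1,3}.
8 and 7 lie in the same block of the stable partition, so they are equivalent — no string distinguishes them.

Yes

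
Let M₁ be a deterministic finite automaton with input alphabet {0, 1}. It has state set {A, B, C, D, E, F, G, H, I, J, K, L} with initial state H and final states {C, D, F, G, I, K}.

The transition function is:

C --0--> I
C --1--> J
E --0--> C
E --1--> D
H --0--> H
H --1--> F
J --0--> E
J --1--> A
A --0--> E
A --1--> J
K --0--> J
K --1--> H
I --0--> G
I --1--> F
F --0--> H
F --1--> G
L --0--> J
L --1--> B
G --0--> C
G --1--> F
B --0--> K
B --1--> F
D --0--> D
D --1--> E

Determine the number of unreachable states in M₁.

3

BFS from H reaches {A, C, D, E, F, G, H, I, J}; the 3 state(s) B, K, L are never visited.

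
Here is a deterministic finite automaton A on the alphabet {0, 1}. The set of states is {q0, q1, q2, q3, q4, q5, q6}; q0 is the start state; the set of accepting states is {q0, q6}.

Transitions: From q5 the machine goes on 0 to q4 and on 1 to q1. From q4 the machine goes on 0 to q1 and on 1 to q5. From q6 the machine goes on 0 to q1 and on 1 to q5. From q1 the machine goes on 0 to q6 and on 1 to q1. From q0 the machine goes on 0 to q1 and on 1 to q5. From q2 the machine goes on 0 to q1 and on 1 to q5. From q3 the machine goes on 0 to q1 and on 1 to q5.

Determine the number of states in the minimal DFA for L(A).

First remove the unreachable states {q2,q3}; 5 states remain.
Start with accepting vs non-accepting: {q0,q6} | {q1,q4,q5}.
Split {q1,q4,q5} by δ(·,0) → {q4,q5} and {q1}.
On input 0, block {q4,q5} splits into {q4} and {q5}.
No further refinement is possible. Final partition (4 blocks): {q0,q6} | {q4} | {q1} | {q5}.

4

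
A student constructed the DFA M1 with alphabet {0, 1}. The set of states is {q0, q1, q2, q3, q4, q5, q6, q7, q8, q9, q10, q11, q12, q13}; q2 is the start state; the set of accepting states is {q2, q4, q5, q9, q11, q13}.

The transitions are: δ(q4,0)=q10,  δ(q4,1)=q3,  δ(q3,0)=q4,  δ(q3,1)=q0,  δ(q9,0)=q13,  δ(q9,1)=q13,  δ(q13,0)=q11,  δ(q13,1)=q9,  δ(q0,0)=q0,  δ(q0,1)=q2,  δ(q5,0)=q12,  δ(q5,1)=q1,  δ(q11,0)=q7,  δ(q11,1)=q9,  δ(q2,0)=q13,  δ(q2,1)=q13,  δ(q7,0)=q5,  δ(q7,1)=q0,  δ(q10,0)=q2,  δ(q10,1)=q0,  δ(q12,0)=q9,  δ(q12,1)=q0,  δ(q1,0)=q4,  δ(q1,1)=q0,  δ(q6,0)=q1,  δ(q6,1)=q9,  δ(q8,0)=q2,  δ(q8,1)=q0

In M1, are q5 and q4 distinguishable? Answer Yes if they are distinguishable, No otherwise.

States {q6,q8} cannot be reached from the start state, so discard them.
Initial partition by acceptance: {q2,q4,q5,q9,q11,q13} | {q0,q1,q3,q7,q10,q12}.
Split {q2,q4,q5,q9,q11,q13} by δ(·,0) → {q2,q9,q13} and {q4,q5,q11}.
On input 0, block {q2,q9,q13} splits into {q2,q9} and {q13}.
Refine {q0,q1,q3,q7,q10,q12} on symbol 0: members go to different blocks, giving {q1,q3,q7} and {q10,q12} and {q0}.
Split {q4,q5,q11} by δ(·,0) → {q4,q5} and {q11}.
No further refinement is possible. Final partition (7 blocks): {q2,q9} | {q1,q3,q7} | {q4,q5} | {q13} | {q10,q12} | {q0} | {q11}.
q5 and q4 lie in the same block of the stable partition, so they are equivalent — no string distinguishes them.

No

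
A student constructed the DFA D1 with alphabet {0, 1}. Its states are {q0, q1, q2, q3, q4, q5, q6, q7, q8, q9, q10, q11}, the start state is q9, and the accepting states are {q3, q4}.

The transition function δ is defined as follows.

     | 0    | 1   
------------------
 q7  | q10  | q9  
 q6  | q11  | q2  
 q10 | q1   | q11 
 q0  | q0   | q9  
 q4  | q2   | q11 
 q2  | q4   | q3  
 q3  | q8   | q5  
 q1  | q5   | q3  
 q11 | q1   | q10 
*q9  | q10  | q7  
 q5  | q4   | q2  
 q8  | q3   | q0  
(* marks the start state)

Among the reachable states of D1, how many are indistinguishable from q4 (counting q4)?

First remove the unreachable states {q6}; 11 states remain.
Start with accepting vs non-accepting: {q3,q4} | {q0,q1,q2,q5,q7,q8,q9,q10,q11}.
Split {q0,q1,q2,q5,q7,q8,q9,q10,q11} by δ(·,0) → {q0,q1,q7,q9,q10,q11} and {q2,q5,q8}.
Split {q3,q4} by δ(·,1) → {q3} and {q4}.
Split {q0,q1,q7,q9,q10,q11} by δ(·,0) → {q0,q7,q9,q10,q11} and {q1}.
Refine {q0,q7,q9,q10,q11} on symbol 0: members go to different blocks, giving {q0,q7,q9} and {q10,q11}.
On input 0, block {q0,q7,q9} splits into {q7,q9} and {q0}.
Split {q2,q5,q8} by δ(·,0) → {q2,q5} and {q8}.
Split {q2,q5} by δ(·,1) → {q2} and {q5}.
No further refinement is possible. Final partition (9 blocks): {q3} | {q7,q9} | {q2} | {q4} | {q1} | {q10,q11} | {q0} | {q8} | {q5}.
The equivalence class containing q4 is {q4}, of size 1.

1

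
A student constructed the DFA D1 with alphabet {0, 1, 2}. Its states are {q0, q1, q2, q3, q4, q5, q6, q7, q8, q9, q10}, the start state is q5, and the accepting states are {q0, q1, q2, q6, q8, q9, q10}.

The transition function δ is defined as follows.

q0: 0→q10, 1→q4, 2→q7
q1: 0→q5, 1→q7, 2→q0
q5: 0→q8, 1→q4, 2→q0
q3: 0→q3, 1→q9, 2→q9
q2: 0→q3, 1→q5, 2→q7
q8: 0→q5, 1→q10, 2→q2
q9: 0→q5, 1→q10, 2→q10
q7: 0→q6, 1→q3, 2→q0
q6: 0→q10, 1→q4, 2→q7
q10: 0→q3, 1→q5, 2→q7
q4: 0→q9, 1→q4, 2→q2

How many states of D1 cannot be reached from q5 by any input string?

1

BFS from q5 reaches {q0, q2, q3, q4, q5, q6, q7, q8, q9, q10}; the 1 state(s) q1 are never visited.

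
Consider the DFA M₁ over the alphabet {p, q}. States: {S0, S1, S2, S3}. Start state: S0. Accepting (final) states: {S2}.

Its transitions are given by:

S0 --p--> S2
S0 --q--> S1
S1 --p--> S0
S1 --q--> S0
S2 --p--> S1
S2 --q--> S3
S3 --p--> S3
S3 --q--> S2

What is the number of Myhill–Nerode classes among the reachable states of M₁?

All states are reachable from the start state.
P0 = {S2} | {S0,S1,S3}.
Split {S0,S1,S3} by δ(·,p) → {S1,S3} and {S0}.
Refine {S1,S3} on symbol p: members go to different blocks, giving {S1} and {S3}.
No further refinement is possible. Final partition (4 blocks): {S2} | {S1} | {S0} | {S3}.

4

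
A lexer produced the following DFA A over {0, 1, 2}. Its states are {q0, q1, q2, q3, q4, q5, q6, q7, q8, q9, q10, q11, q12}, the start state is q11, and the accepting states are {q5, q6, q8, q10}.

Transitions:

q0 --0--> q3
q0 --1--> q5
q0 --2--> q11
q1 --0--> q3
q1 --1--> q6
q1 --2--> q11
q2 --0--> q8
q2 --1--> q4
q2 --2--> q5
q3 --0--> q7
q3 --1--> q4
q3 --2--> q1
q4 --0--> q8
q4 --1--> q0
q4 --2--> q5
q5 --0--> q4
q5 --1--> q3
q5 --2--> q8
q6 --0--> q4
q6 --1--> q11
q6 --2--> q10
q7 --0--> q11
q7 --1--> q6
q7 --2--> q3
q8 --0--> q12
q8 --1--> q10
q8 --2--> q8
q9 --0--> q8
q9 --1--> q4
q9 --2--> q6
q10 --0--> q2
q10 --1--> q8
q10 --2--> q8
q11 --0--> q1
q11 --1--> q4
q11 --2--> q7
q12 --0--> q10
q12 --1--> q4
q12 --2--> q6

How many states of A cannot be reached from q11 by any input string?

1

No path from q11 leads to q9; the other 12 states are all reachable.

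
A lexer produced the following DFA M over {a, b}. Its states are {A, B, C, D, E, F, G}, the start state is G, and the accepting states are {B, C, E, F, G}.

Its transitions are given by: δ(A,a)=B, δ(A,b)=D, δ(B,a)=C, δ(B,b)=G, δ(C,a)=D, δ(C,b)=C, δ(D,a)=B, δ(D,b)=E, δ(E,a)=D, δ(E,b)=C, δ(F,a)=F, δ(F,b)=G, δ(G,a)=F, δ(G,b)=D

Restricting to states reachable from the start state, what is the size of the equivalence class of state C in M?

2

States {A} cannot be reached from the start state, so discard them.
Start with accepting vs non-accepting: {B,C,E,F,G} | {D}.
On input a, block {B,C,E,F,G} splits into {B,F,G} and {C,E}.
Refine {B,F,G} on symbol a: members go to different blocks, giving {F,G} and {B}.
On input b, block {F,G} splits into {F} and {G}.
Stable partition: {F} | {D} | {C,E} | {B} | {G} — 5 equivalence classes.
The equivalence class containing C is {C,E}, of size 2.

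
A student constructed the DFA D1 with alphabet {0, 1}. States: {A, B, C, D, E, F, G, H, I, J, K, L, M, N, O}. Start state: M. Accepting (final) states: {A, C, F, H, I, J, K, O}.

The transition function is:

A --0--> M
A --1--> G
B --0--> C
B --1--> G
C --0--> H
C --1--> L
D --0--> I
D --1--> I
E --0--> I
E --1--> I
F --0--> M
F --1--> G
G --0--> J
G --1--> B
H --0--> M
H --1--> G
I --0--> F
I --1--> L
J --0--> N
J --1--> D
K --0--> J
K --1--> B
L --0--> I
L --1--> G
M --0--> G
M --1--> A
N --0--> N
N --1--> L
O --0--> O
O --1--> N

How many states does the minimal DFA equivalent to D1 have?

8

States {E,K,O} cannot be reached from the start state, so discard them.
P0 = {A,C,F,H,I,J} | {B,D,G,L,M,N}.
Refine {A,C,F,H,I,J} on symbol 0: members go to different blocks, giving {A,F,H,J} and {C,I}.
On input 0, block {B,D,G,L,M,N} splits into {B,D,L} and {M,N} and {G}.
Split {A,F,H,J} by δ(·,1) → {A,F,H} and {J}.
On input 1, block {B,D,L} splits into {B,L} and {D}.
On input 0, block {M,N} splits into {M} and {N}.
No further refinement is possible. Final partition (8 blocks): {A,F,H} | {B,L} | {C,I} | {M} | {G} | {J} | {D} | {N}.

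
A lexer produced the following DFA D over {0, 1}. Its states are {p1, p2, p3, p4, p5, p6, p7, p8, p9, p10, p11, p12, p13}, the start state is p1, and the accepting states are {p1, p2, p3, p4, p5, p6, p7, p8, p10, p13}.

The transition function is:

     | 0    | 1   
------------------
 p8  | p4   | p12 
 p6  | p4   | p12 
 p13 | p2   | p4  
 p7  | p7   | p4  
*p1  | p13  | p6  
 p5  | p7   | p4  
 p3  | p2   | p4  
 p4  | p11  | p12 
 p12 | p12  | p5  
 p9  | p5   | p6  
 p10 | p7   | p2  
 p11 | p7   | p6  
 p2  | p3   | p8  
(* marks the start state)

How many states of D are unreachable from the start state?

BFS from p1 reaches {p1, p2, p3, p4, p5, p6, p7, p8, p11, p12, p13}; the 2 state(s) p9, p10 are never visited.

2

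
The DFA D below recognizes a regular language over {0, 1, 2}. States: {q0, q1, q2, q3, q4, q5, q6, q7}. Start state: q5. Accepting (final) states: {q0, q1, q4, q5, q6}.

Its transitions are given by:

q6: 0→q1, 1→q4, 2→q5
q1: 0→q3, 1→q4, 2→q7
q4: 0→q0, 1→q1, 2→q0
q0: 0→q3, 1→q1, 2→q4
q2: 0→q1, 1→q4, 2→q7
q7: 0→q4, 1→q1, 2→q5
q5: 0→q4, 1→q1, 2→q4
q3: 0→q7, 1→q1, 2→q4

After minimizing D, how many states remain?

First remove the unreachable states {q2,q6}; 6 states remain.
Initial partition by acceptance: {q0,q1,q4,q5} | {q3,q7}.
Refine {q0,q1,q4,q5} on symbol 0: members go to different blocks, giving {q0,q1} and {q4,q5}.
Refine {q0,q1} on symbol 1: members go to different blocks, giving {q0} and {q1}.
On input 0, block {q3,q7} splits into {q3} and {q7}.
Split {q4,q5} by δ(·,0) → {q4} and {q5}.
The partition is now stable with 6 blocks: {q0} | {q3} | {q4} | {q1} | {q7} | {q5}.

6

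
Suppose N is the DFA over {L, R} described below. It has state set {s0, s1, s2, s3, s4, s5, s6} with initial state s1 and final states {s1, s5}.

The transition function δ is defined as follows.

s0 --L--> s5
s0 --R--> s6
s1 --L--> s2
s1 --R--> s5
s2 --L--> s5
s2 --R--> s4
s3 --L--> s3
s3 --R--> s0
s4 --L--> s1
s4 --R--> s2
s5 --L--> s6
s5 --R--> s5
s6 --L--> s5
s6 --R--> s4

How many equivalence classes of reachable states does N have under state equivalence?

Reachable states from the start: {s1,s2,s4,s5,s6}. Unreachable: {s0,s3} — drop them.
Initial partition by acceptance: {s1,s5} | {s2,s4,s6}.
No further refinement is possible. Final partition (2 blocks): {s1,s5} | {s2,s4,s6}.

2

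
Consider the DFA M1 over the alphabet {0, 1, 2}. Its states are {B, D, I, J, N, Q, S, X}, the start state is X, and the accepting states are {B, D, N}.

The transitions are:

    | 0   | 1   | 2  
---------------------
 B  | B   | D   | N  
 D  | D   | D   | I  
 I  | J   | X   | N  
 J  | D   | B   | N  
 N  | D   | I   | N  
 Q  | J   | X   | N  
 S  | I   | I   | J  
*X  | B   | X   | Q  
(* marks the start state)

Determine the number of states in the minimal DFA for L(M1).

6

States {S} cannot be reached from the start state, so discard them.
Start with accepting vs non-accepting: {B,D,N} | {I,J,Q,X}.
On input 1, block {B,D,N} splits into {B,D} and {N}.
On input 2, block {B,D} splits into {B} and {D}.
Split {I,J,Q,X} by δ(·,0) → {I,Q} and {X} and {J}.
Stable partition: {B} | {I,Q} | {N} | {D} | {X} | {J} — 6 equivalence classes.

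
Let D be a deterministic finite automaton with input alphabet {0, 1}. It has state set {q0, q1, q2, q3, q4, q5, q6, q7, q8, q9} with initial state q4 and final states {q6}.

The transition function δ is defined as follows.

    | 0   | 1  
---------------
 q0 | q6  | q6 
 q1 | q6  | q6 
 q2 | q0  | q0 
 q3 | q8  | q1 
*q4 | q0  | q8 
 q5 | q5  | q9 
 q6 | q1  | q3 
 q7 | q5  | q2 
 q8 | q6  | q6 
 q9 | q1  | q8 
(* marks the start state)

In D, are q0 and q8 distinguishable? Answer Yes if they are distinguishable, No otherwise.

States {q2,q5,q7,q9} cannot be reached from the start state, so discard them.
P0 = {q6} | {q0,q1,q3,q4,q8}.
Refine {q0,q1,q3,q4,q8} on symbol 0: members go to different blocks, giving {q0,q1,q8} and {q3,q4}.
No further refinement is possible. Final partition (3 blocks): {q6} | {q0,q1,q8} | {q3,q4}.
q0 and q8 lie in the same block of the stable partition, so they are equivalent — no string distinguishes them.

No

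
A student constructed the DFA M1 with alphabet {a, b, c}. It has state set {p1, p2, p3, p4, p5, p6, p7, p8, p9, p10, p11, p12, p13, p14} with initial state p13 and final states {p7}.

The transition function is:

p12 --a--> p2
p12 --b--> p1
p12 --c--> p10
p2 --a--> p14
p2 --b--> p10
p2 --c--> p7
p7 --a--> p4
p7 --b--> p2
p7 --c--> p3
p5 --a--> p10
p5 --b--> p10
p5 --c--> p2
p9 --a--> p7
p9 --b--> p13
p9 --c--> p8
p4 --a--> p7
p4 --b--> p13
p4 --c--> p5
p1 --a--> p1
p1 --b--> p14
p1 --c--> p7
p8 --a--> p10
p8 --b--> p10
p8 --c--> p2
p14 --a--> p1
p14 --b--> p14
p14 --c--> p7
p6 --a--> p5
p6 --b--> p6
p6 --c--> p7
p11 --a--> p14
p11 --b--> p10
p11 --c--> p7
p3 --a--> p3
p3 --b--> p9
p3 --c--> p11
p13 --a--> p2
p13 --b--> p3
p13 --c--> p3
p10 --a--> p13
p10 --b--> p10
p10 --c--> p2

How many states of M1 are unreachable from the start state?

2

No path from p13 leads to p6, p12; the other 12 states are all reachable.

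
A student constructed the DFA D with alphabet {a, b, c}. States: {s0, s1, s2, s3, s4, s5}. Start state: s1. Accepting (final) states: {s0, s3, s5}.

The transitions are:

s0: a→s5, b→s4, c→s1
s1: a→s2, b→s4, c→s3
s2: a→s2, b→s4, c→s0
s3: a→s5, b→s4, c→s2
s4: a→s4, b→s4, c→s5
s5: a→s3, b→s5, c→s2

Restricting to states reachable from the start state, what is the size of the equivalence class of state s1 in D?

2

Initial partition by acceptance: {s0,s3,s5} | {s1,s2,s4}.
On input b, block {s0,s3,s5} splits into {s0,s3} and {s5}.
Refine {s1,s2,s4} on symbol c: members go to different blocks, giving {s1,s2} and {s4}.
No further refinement is possible. Final partition (4 blocks): {s0,s3} | {s1,s2} | {s5} | {s4}.
The equivalence class containing s1 is {s1,s2}, of size 2.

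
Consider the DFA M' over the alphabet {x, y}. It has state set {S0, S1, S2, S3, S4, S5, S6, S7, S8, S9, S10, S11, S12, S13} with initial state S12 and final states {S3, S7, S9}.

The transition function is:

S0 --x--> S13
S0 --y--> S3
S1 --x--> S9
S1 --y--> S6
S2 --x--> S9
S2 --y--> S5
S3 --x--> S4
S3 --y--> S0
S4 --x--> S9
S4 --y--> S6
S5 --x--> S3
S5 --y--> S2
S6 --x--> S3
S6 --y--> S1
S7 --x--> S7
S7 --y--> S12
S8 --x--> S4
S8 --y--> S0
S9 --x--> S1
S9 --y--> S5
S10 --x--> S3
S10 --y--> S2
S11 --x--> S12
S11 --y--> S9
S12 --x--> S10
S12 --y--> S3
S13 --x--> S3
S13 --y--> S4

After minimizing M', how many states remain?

5

First remove the unreachable states {S7,S8,S11}; 11 states remain.
Start with accepting vs non-accepting: {S3,S9} | {S0,S1,S2,S4,S5,S6,S10,S12,S13}.
Split {S0,S1,S2,S4,S5,S6,S10,S12,S13} by δ(·,x) → {S1,S2,S4,S5,S6,S10,S13} and {S0,S12}.
Split {S3,S9} by δ(·,y) → {S3} and {S9}.
Split {S1,S2,S4,S5,S6,S10,S13} by δ(·,x) → {S5,S6,S10,S13} and {S1,S2,S4}.
No further refinement is possible. Final partition (5 blocks): {S3} | {S5,S6,S10,S13} | {S0,S12} | {S9} | {S1,S2,S4}.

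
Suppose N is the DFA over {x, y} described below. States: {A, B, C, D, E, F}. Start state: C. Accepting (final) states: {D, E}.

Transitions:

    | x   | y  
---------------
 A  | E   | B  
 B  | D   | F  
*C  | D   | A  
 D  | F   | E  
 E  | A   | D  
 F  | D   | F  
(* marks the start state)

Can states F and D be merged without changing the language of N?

No

Initial partition by acceptance: {D,E} | {A,B,C,F}.
No further refinement is possible. Final partition (2 blocks): {D,E} | {A,B,C,F}.
F and D end up in different blocks, so they are distinguishable. For instance, the string 'ε' is accepted from only D.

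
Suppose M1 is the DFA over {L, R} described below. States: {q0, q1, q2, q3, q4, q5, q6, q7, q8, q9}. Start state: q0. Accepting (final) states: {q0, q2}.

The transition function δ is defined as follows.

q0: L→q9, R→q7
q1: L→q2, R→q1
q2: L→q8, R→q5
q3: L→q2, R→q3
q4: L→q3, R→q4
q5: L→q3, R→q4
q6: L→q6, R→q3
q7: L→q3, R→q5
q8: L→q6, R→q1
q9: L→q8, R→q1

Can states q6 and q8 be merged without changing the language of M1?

Yes

Every state is reachable, so we keep all 10.
P0 = {q0,q2} | {q1,q3,q4,q5,q6,q7,q8,q9}.
Refine {q1,q3,q4,q5,q6,q7,q8,q9} on symbol L: members go to different blocks, giving {q4,q5,q6,q7,q8,q9} and {q1,q3}.
Refine {q4,q5,q6,q7,q8,q9} on symbol L: members go to different blocks, giving {q4,q5,q7} and {q6,q8,q9}.
The partition is now stable with 4 blocks: {q0,q2} | {q4,q5,q7} | {q1,q3} | {q6,q8,q9}.
q6 and q8 lie in the same block of the stable partition, so they are equivalent — no string distinguishes them.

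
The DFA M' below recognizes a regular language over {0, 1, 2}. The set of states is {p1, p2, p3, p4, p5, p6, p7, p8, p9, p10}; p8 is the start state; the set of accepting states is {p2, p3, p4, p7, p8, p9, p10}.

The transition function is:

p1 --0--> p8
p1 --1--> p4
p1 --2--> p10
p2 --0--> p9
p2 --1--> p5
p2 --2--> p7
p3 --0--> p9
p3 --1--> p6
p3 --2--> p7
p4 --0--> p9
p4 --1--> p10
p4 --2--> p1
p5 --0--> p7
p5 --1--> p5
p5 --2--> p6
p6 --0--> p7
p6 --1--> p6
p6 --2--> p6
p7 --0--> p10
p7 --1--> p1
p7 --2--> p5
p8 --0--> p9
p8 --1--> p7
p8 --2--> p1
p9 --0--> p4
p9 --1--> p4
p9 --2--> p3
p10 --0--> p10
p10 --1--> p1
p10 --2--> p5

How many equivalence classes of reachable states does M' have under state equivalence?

States {p2} cannot be reached from the start state, so discard them.
Initial partition by acceptance: {p3,p4,p7,p8,p9,p10} | {p1,p5,p6}.
Refine {p3,p4,p7,p8,p9,p10} on symbol 1: members go to different blocks, giving {p3,p7,p10} and {p4,p8,p9}.
Refine {p3,p7,p10} on symbol 0: members go to different blocks, giving {p7,p10} and {p3}.
On input 0, block {p1,p5,p6} splits into {p5,p6} and {p1}.
Split {p4,p8,p9} by δ(·,1) → {p4,p8} and {p9}.
No further refinement is possible. Final partition (6 blocks): {p7,p10} | {p5,p6} | {p4,p8} | {p3} | {p1} | {p9}.

6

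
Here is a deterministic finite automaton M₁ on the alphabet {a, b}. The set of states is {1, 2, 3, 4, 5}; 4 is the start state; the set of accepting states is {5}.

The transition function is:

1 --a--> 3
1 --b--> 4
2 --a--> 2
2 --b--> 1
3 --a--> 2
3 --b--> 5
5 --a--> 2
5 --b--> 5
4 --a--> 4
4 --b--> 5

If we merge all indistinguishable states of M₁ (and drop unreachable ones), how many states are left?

All states are reachable from the start state.
P0 = {5} | {1,2,3,4}.
Split {1,2,3,4} by δ(·,b) → {1,2} and {3,4}.
Refine {1,2} on symbol a: members go to different blocks, giving {1} and {2}.
Refine {3,4} on symbol a: members go to different blocks, giving {3} and {4}.
Stable partition: {5} | {1} | {3} | {2} | {4} — 5 equivalence classes.

5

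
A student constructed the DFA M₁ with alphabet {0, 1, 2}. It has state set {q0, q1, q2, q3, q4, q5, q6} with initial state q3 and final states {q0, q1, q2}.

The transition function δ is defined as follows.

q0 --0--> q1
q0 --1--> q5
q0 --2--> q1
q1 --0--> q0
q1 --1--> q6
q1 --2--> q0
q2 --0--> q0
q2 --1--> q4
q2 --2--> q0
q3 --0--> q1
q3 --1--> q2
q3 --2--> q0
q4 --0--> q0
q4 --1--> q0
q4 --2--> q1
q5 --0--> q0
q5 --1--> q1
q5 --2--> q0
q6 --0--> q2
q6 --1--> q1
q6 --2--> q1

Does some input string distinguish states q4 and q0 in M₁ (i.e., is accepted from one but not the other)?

Yes

All states are reachable from the start state.
Start with accepting vs non-accepting: {q0,q1,q2} | {q3,q4,q5,q6}.
The partition is now stable with 2 blocks: {q0,q1,q2} | {q3,q4,q5,q6}.
q4 and q0 end up in different blocks, so they are distinguishable. For instance, the string 'ε' is accepted from only q0.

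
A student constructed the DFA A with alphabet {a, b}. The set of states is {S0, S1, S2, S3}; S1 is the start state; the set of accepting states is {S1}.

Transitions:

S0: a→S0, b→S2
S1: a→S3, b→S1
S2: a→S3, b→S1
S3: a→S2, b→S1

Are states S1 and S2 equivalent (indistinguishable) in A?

First remove the unreachable states {S0}; 3 states remain.
Initial partition by acceptance: {S1} | {S2,S3}.
Stable partition: {S1} | {S2,S3} — 2 equivalence classes.
S1 and S2 end up in different blocks, so they are distinguishable. For instance, the string 'ε' is accepted from only S1.

No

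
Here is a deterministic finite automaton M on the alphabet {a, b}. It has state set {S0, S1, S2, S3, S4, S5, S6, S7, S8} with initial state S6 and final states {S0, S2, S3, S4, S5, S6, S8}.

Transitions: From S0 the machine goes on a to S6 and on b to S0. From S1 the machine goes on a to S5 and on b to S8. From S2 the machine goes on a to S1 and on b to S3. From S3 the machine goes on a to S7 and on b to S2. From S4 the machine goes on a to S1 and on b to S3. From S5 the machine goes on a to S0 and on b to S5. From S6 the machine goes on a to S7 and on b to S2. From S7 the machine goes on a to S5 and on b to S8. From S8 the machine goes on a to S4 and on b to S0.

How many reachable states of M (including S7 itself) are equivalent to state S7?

Every state is reachable, so we keep all 9.
Start with accepting vs non-accepting: {S0,S2,S3,S4,S5,S6,S8} | {S1,S7}.
On input a, block {S0,S2,S3,S4,S5,S6,S8} splits into {S2,S3,S4,S6} and {S0,S5,S8}.
Split {S0,S5,S8} by δ(·,a) → {S0,S8} and {S5}.
The partition is now stable with 4 blocks: {S2,S3,S4,S6} | {S1,S7} | {S0,S8} | {S5}.
The equivalence class containing S7 is {S1,S7}, of size 2.

2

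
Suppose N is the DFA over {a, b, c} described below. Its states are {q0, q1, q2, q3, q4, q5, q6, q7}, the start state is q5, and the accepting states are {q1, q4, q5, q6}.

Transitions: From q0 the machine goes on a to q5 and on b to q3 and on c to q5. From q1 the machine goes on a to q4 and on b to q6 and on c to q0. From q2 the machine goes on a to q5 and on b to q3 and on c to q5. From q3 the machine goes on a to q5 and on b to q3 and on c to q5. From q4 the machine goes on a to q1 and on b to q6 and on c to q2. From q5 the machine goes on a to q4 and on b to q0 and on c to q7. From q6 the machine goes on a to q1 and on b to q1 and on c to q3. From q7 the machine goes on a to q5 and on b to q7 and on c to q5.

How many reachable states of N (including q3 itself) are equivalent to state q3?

Initial partition by acceptance: {q1,q4,q5,q6} | {q0,q2,q3,q7}.
Split {q1,q4,q5,q6} by δ(·,b) → {q1,q4,q6} and {q5}.
No further refinement is possible. Final partition (3 blocks): {q1,q4,q6} | {q0,q2,q3,q7} | {q5}.
The equivalence class containing q3 is {q0,q2,q3,q7}, of size 4.

4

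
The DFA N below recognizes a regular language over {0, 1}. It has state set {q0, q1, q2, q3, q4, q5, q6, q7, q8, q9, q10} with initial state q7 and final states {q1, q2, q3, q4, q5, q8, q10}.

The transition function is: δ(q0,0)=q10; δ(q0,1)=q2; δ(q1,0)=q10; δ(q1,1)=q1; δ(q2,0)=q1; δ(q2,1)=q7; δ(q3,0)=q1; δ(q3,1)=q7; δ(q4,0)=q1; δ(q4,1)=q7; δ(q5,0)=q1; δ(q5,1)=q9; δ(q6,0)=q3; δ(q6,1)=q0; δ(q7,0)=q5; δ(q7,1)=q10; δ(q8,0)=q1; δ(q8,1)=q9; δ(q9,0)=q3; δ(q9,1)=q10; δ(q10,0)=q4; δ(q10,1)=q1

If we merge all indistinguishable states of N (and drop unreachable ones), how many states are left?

Reachable states from the start: {q1,q3,q4,q5,q7,q9,q10}. Unreachable: {q0,q2,q6,q8} — drop them.
Initial partition by acceptance: {q1,q3,q4,q5,q10} | {q7,q9}.
On input 1, block {q1,q3,q4,q5,q10} splits into {q3,q4,q5} and {q1,q10}.
On input 0, block {q1,q10} splits into {q1} and {q10}.
No further refinement is possible. Final partition (4 blocks): {q3,q4,q5} | {q7,q9} | {q1} | {q10}.

4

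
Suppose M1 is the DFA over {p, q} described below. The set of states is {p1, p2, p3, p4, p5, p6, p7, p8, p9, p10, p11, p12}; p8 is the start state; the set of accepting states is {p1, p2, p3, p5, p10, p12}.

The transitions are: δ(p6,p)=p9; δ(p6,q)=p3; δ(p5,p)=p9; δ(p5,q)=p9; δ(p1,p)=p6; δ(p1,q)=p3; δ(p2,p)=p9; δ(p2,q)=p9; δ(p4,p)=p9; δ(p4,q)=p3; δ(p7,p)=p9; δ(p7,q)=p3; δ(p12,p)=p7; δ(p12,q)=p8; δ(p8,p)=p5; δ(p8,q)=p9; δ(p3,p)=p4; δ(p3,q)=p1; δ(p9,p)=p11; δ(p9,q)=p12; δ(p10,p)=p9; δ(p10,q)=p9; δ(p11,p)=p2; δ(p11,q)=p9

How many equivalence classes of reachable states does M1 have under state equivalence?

First remove the unreachable states {p10}; 11 states remain.
Start with accepting vs non-accepting: {p1,p2,p3,p5,p12} | {p4,p6,p7,p8,p9,p11}.
On input q, block {p1,p2,p3,p5,p12} splits into {p2,p5,p12} and {p1,p3}.
Refine {p4,p6,p7,p8,p9,p11} on symbol p: members go to different blocks, giving {p4,p6,p7,p9} and {p8,p11}.
On input q, block {p2,p5,p12} splits into {p2,p5} and {p12}.
Refine {p4,p6,p7,p9} on symbol p: members go to different blocks, giving {p4,p6,p7} and {p9}.
Stable partition: {p2,p5} | {p4,p6,p7} | {p1,p3} | {p8,p11} | {p12} | {p9} — 6 equivalence classes.

6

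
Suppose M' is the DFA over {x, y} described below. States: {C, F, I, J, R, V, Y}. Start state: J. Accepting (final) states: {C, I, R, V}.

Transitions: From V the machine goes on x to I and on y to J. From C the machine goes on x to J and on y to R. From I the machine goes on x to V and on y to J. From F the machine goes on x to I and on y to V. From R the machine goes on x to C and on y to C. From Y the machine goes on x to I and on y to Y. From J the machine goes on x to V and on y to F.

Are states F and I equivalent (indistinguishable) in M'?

States {C,R,Y} cannot be reached from the start state, so discard them.
Start with accepting vs non-accepting: {I,V} | {F,J}.
On input y, block {F,J} splits into {J} and {F}.
Stable partition: {I,V} | {J} | {F} — 3 equivalence classes.
F and I end up in different blocks, so they are distinguishable. For instance, the string 'ε' is accepted from only I.

No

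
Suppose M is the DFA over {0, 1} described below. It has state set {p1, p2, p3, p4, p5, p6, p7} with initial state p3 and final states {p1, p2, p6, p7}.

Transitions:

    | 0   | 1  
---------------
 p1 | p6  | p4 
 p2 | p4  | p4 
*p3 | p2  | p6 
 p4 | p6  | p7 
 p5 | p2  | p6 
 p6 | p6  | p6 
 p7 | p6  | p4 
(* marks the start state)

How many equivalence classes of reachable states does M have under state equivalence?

States {p1,p5} cannot be reached from the start state, so discard them.
Start with accepting vs non-accepting: {p2,p6,p7} | {p3,p4}.
Refine {p2,p6,p7} on symbol 0: members go to different blocks, giving {p6,p7} and {p2}.
Split {p6,p7} by δ(·,1) → {p6} and {p7}.
Refine {p3,p4} on symbol 0: members go to different blocks, giving {p3} and {p4}.
Stable partition: {p6} | {p3} | {p2} | {p7} | {p4} — 5 equivalence classes.

5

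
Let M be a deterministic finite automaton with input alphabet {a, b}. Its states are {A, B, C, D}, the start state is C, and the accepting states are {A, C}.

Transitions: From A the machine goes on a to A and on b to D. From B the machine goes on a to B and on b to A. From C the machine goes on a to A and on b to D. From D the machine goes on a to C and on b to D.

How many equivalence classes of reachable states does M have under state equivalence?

Reachable states from the start: {A,C,D}. Unreachable: {B} — drop them.
Initial partition by acceptance: {A,C} | {D}.
No further refinement is possible. Final partition (2 blocks): {A,C} | {D}.

2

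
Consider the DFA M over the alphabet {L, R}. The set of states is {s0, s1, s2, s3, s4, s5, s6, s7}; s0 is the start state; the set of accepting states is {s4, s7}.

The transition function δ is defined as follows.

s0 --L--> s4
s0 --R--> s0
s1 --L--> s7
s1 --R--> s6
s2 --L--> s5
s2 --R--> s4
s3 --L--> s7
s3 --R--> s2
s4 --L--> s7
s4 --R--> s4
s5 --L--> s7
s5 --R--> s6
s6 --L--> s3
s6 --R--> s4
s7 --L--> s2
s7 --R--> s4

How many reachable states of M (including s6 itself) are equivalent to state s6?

2

States {s1} cannot be reached from the start state, so discard them.
Start with accepting vs non-accepting: {s4,s7} | {s0,s2,s3,s5,s6}.
Split {s4,s7} by δ(·,L) → {s4} and {s7}.
Refine {s0,s2,s3,s5,s6} on symbol L: members go to different blocks, giving {s2,s6} and {s3,s5} and {s0}.
No further refinement is possible. Final partition (5 blocks): {s4} | {s2,s6} | {s7} | {s3,s5} | {s0}.
The equivalence class containing s6 is {s2,s6}, of size 2.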